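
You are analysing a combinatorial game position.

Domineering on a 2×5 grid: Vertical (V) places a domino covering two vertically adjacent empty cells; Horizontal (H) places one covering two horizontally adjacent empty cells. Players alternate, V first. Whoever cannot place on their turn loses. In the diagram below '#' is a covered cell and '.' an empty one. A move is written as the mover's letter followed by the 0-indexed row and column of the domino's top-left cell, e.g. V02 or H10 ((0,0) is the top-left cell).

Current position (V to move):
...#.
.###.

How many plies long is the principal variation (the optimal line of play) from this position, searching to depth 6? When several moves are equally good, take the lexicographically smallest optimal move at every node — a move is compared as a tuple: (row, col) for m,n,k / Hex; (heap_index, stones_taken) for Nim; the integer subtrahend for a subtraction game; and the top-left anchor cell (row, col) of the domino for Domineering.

PV length from [...#./.###.]: 3 plies

p1 V@[...#./.###.]: V00[#..#./####.]+1* V04[...##/.####]-1
p2 H@[#..#./####.]: H01[####./####.]-1*
p3 V@[####./####.]: V04[#####/#####]+1*
p4 H@[#####/#####] terminal -1; root [...#./.###.] d6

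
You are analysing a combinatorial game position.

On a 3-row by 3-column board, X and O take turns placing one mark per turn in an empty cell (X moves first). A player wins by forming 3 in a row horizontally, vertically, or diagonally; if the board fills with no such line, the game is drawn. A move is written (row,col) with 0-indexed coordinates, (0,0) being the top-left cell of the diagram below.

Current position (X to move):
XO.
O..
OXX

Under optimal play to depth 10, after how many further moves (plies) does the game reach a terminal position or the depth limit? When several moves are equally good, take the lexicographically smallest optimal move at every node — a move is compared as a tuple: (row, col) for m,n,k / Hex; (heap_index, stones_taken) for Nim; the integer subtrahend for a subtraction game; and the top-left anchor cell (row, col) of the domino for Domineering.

ply 1, X at XO./O../OXX | (0,2)=+1→XOX/O../OXX*; (1,1)=+1→XO./OX./OXX; (1,2)=+1→XO./O.X/OXX
ply 2, O at XOX/O../OXX | (1,1)=-1→XOX/OO./OXX*; (1,2)=-1→XOX/O.O/OXX
ply 3, X at XOX/OO./OXX | (1,2)=+1→XOX/OOX/OXX*
ply 4: XOX/OOX/OXX is terminal -1 (O); from XO./O../OXX depth 10

PV length from [XO./O../OXX]: 3 plies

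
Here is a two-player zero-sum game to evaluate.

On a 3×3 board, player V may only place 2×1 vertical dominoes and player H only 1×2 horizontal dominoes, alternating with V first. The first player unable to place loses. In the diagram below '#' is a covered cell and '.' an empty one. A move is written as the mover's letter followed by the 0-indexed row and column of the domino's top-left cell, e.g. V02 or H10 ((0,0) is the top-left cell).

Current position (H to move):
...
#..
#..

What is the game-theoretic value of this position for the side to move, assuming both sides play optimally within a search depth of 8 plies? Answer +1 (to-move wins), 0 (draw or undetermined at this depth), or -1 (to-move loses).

value(.../#../#.., H) = +1

ply 1, H at .../#../#.. | H00=-1→##./#../#..; H01=-1→.##/#../#..; H11=+1→.../###/#..*; H21=-1→.../#../###
ply 2: .../###/#.. is terminal -1 (V); from .../#../#.. depth 8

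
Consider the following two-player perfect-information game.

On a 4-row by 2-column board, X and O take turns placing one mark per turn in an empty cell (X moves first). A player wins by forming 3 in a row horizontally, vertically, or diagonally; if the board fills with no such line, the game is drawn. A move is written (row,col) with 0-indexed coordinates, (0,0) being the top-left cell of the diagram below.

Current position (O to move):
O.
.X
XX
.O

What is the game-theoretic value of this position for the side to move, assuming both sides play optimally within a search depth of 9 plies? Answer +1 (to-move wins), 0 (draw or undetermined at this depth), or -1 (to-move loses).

value(O./.X/XX/.O, O) = 0

ply 1, O at O./.X/XX/.O | (0,1)=+0→OO/.X/XX/.O*; (1,0)=-1→O./OX/XX/.O; (3,0)=-1→O./.X/XX/OO
ply 2, X at OO/.X/XX/.O | (1,0)=+0→OO/XX/XX/.O*; (3,0)=+0→OO/.X/XX/XO
ply 3, O at OO/XX/XX/.O | (3,0)=+0→OO/XX/XX/OO*
ply 4: OO/XX/XX/OO is terminal +0 (X); from O./.X/XX/.O depth 9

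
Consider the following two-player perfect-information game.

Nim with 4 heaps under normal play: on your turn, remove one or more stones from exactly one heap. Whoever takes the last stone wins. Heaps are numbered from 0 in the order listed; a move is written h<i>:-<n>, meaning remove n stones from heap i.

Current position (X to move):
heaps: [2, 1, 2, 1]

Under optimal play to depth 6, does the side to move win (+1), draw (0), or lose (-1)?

p1 X@[(2,1,2,1)]: h0:-1[(1,1,2,1)]-1* h0:-2[(0,1,2,1)]-1 h1:-1[(2,0,2,1)]-1 h2:-1[(2,1,1,1)]-1 h2:-2[(2,1,0,1)]-1 h3:-1[(2,1,2,0)]-1
p2 O@[(1,1,2,1)]: h0:-1[(0,1,2,1)]-1 h1:-1[(1,0,2,1)]-1 h2:-1[(1,1,1,1)]+1* h2:-2[(1,1,0,1)]-1 h3:-1[(1,1,2,0)]-1
p3 X@[(1,1,1,1)]: h0:-1[(0,1,1,1)]-1* h1:-1[(1,0,1,1)]-1 h2:-1[(1,1,0,1)]-1 h3:-1[(1,1,1,0)]-1
p4 O@[(0,1,1,1)]: h1:-1[(0,0,1,1)]+1* h2:-1[(0,1,0,1)]+1 h3:-1[(0,1,1,0)]+1
p5 X@[(0,0,1,1)]: h2:-1[(0,0,0,1)]-1* h3:-1[(0,0,1,0)]-1
p6 O@[(0,0,0,1)]: h3:-1[(0,0,0,0)]+1*
p7 X@[(0,0,0,0)] terminal -1; root [(2,1,2,1)] d6

value((2,1,2,1), X) = -1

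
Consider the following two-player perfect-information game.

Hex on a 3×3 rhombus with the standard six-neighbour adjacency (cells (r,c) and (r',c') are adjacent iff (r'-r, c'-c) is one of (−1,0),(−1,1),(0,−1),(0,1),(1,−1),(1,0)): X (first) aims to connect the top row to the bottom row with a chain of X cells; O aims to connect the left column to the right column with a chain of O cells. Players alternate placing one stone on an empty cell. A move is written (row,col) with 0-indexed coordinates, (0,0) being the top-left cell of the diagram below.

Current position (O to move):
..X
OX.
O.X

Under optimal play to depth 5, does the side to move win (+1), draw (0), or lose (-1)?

value(..X/OX./O.X, O) = -1

ply 1, O at ..X/OX./O.X | (0,0)=-1→O.X/OX./O.X*; (0,1)=-1→.OX/OX./O.X; (1,2)=-1→..X/OXO/O.X; (2,1)=-1→..X/OX./OOX
ply 2, X at O.X/OX./O.X | (0,1)=+1→OXX/OX./O.X*; (1,2)=+1→O.X/OXX/O.X; (2,1)=+1→O.X/OX./OXX
ply 3, O at OXX/OX./O.X | (1,2)=-1→OXX/OXO/O.X*; (2,1)=-1→OXX/OX./OOX
ply 4, X at OXX/OXO/O.X | (2,1)=+1→OXX/OXO/OXX*
ply 5: OXX/OXO/OXX is terminal -1 (O); from ..X/OX./O.X depth 5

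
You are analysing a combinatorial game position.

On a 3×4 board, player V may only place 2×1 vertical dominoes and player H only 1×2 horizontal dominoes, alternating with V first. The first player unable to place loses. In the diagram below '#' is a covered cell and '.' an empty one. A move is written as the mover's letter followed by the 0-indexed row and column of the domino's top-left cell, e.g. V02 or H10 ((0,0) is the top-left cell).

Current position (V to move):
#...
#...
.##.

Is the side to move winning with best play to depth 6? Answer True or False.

V winning at [#.../#.../.##.]: True

ply 1, V at #.../#.../.##. | V01=-1→##../##../.##.; V02=+1→#.#./#.#./.##.*; V03=-1→#..#/#..#/.##.; V13=-1→#.../#..#/.###
ply 2: #.#./#.#./.##. is terminal -1 (H); from #.../#.../.##. depth 6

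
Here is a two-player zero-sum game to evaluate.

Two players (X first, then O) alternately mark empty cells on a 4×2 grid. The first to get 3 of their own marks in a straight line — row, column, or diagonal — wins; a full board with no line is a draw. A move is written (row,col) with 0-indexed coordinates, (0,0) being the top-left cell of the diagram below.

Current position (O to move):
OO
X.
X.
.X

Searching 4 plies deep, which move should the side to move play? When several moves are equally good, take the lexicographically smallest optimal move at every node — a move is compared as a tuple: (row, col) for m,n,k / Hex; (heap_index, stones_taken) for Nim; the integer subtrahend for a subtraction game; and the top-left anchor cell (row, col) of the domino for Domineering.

O's best at [OO/X./X./.X]: (3,0)

p1 O@[OO/X./X./.X]: (1,1)[OO/XO/X./.X]-1 (2,1)[OO/X./XO/.X]-1 (3,0)[OO/X./X./OX]+0*
p2 X@[OO/X./X./OX]: (1,1)[OO/XX/X./OX]+0* (2,1)[OO/X./XX/OX]+0
p3 O@[OO/XX/X./OX]: (2,1)[OO/XX/XO/OX]+0*
p4 X@[OO/XX/XO/OX] terminal +0; root [OO/X./X./.X] d4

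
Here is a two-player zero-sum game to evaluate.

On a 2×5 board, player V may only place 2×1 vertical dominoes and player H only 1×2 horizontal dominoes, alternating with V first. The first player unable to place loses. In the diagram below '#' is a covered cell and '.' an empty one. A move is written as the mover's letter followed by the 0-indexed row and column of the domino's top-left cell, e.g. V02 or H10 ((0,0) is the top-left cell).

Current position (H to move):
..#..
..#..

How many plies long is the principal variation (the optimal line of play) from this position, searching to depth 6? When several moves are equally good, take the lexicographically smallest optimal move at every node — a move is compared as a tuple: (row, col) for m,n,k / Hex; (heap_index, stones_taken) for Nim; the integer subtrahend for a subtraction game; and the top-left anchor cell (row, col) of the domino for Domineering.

[..#../..#..] H move#1: H00:-1/###../..#..*, H03:-1/..###/..#.., H10:-1/..#../###.., H13:-1/..#../..###
[###../..#..] V move#2: V03:+1/####./..##.*, V04:+1/###.#/..#.#
[####./..##.] H move#3: H10:-1/####./####.*
[####./####.] V move#4: V04:+1/#####/#####*
[#####/#####] end (terminal -1, H#5); searched ..#../..#.. to 6

PV length from [..#../..#..]: 4 plies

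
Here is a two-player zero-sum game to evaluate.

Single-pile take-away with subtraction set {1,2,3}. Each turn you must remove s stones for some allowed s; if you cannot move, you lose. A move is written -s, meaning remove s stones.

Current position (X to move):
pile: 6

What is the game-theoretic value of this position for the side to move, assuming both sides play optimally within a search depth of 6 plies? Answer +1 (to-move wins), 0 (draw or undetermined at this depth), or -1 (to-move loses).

ply 1, X at 6 | -1=-1→5; -2=+1→4*; -3=-1→3
ply 2, O at 4 | -1=-1→3*; -2=-1→2; -3=-1→1
ply 3, X at 3 | -1=-1→2; -2=-1→1; -3=+1→0*
ply 4: 0 is terminal -1 (O); from 6 depth 6

value(6, X) = +1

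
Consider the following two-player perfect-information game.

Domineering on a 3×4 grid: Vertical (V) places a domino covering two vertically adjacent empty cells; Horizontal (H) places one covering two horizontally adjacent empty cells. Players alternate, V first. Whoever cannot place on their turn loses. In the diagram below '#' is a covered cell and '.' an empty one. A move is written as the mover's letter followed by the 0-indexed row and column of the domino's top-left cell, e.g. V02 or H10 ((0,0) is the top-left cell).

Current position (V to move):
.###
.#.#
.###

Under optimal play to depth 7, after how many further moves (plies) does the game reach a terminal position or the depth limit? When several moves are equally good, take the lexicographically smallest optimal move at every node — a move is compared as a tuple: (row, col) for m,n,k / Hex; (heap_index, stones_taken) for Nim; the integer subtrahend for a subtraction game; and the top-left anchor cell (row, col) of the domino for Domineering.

ply 1, V at .###/.#.#/.### | V00=+1→####/##.#/.###*; V10=+1→.###/##.#/####
ply 2: ####/##.#/.### is terminal -1 (H); from .###/.#.#/.### depth 7

PV length from [.###/.#.#/.###]: 1 ply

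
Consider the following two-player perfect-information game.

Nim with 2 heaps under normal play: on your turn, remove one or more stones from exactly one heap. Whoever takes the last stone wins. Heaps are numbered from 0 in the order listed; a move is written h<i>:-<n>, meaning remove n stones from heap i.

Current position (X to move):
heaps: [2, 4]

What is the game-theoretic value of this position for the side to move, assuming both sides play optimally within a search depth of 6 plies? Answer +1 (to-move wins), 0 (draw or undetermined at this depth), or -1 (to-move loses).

value((2,4), X) = +1

[(2,4)] X move#1: h0:-1:-1/(1,4), h0:-2:-1/(0,4), h1:-1:-1/(2,3), h1:-2:+1/(2,2)*, h1:-3:-1/(2,1), h1:-4:-1/(2,0)
[(2,2)] O move#2: h0:-1:-1/(1,2)*, h0:-2:-1/(0,2), h1:-1:-1/(2,1), h1:-2:-1/(2,0)
[(1,2)] X move#3: h0:-1:-1/(0,2), h1:-1:+1/(1,1)*, h1:-2:-1/(1,0)
[(1,1)] O move#4: h0:-1:-1/(0,1)*, h1:-1:-1/(1,0)
[(0,1)] X move#5: h1:-1:+1/(0,0)*
[(0,0)] end (terminal -1, O#6); searched (2,4) to 6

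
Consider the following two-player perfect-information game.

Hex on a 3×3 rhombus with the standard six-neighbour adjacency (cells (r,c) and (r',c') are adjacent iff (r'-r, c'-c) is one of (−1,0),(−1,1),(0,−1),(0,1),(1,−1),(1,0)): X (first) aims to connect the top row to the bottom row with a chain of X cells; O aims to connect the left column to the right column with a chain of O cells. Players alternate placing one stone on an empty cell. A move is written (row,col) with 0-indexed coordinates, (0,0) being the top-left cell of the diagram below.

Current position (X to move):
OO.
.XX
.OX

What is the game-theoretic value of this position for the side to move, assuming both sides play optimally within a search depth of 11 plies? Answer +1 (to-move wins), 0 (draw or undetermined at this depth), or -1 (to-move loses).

value(OO./.XX/.OX, X) = +1

ply 1, X at OO./.XX/.OX | (0,2)=+1→OOX/.XX/.OX*; (1,0)=-1→OO./XXX/.OX; (2,0)=-1→OO./.XX/XOX
ply 2: OOX/.XX/.OX is terminal -1 (O); from OO./.XX/.OX depth 11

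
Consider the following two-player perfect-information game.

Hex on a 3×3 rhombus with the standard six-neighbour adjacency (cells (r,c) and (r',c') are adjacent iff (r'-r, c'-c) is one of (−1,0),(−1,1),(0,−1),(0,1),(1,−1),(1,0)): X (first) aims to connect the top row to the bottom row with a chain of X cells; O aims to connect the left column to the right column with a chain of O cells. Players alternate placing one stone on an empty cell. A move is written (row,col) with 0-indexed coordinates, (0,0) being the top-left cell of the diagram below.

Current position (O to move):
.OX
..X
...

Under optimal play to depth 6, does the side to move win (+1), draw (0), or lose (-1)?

ply 1, O at .OX/..X/... | (0,0)=-1→OOX/..X/...*; (1,0)=-1→.OX/O.X/...; (1,1)=-1→.OX/.OX/...; (2,0)=-1→.OX/..X/O..; (2,1)=-1→.OX/..X/.O.; (2,2)=-1→.OX/..X/..O
ply 2, X at OOX/..X/... | (1,0)=+1→OOX/X.X/...*; (1,1)=+1→OOX/.XX/...; (2,0)=+1→OOX/..X/X..; (2,1)=+1→OOX/..X/.X.; (2,2)=+1→OOX/..X/..X
ply 3, O at OOX/X.X/... | (1,1)=-1→OOX/XOX/...*; (2,0)=-1→OOX/X.X/O..; (2,1)=-1→OOX/X.X/.O.; (2,2)=-1→OOX/X.X/..O
ply 4, X at OOX/XOX/... | (2,0)=+1→OOX/XOX/X..*; (2,1)=+1→OOX/XOX/.X.; (2,2)=+1→OOX/XOX/..X
ply 5, O at OOX/XOX/X.. | (2,1)=-1→OOX/XOX/XO.*; (2,2)=-1→OOX/XOX/X.O
ply 6, X at OOX/XOX/XO. | (2,2)=+1→OOX/XOX/XOX*
ply 7: OOX/XOX/XOX is terminal -1 (O); from .OX/..X/... depth 6

value(.OX/..X/..., O) = -1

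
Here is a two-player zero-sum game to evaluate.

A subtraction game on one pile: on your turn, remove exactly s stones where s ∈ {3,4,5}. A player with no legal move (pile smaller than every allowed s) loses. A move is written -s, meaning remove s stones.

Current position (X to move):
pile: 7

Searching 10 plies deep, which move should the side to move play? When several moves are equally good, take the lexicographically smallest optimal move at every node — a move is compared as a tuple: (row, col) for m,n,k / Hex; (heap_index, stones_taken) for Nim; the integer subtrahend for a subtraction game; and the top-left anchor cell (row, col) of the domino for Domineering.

X's best at [7]: -5

ply 1, X at 7 | -3=-1→4; -4=-1→3; -5=+1→2*
ply 2: 2 is terminal -1 (O); from 7 depth 10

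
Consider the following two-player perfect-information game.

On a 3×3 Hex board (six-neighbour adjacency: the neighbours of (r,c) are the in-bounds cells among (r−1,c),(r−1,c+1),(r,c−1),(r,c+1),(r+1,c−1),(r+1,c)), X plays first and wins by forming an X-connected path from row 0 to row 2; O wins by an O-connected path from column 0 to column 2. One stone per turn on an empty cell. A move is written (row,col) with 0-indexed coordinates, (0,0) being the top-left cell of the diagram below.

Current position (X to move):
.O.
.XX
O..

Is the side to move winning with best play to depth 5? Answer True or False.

X winning at [.O./.XX/O..]: True

p1 X@[.O./.XX/O..]: (0,0)[XO./.XX/O..]+1* (0,2)[.OX/.XX/O..]+1 (1,0)[.O./XXX/O..]+1 (2,1)[.O./.XX/OX.]-1 (2,2)[.O./.XX/O.X]-1
p2 O@[XO./.XX/O..]: (0,2)[XOO/.XX/O..]-1* (1,0)[XO./OXX/O..]-1 (2,1)[XO./.XX/OO.]-1 (2,2)[XO./.XX/O.O]-1
p3 X@[XOO/.XX/O..]: (1,0)[XOO/XXX/O..]+1* (2,1)[XOO/.XX/OX.]-1 (2,2)[XOO/.XX/O.X]-1
p4 O@[XOO/XXX/O..]: (2,1)[XOO/XXX/OO.]-1* (2,2)[XOO/XXX/O.O]-1
p5 X@[XOO/XXX/OO.]: (2,2)[XOO/XXX/OOX]+1*
p6 O@[XOO/XXX/OOX] terminal -1; root [.O./.XX/O..] d5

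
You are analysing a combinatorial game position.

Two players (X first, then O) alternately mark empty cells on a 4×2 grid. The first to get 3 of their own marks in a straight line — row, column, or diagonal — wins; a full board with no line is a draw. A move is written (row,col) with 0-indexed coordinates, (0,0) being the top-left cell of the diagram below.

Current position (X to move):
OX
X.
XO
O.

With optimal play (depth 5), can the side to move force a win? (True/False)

[OX/X./XO/O.] X move#1: (1,1):+0/OX/XX/XO/O.*, (3,1):+0/OX/X./XO/OX
[OX/XX/XO/O.] O move#2: (3,1):+0/OX/XX/XO/OO*
[OX/XX/XO/OO] end (terminal +0, X#3); searched OX/X./XO/O. to 5

X winning at [OX/X./XO/O.]: False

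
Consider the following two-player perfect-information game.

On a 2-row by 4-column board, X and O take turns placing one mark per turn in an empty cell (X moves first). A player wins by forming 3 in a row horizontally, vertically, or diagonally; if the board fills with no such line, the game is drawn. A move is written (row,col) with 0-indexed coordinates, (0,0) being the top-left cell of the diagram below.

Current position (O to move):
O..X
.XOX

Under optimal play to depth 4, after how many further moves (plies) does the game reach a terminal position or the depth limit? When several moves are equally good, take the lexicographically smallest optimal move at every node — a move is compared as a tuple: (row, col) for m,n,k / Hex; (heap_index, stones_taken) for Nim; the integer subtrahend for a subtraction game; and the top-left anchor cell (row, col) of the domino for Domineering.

PV length from [O..X/.XOX]: 3 plies

p1 O@[O..X/.XOX]: (0,1)[OO.X/.XOX]+0* (0,2)[O.OX/.XOX]+0 (1,0)[O..X/OXOX]+0
p2 X@[OO.X/.XOX]: (0,2)[OOXX/.XOX]+0* (1,0)[OO.X/XXOX]-1
p3 O@[OOXX/.XOX]: (1,0)[OOXX/OXOX]+0*
p4 X@[OOXX/OXOX] terminal +0; root [O..X/.XOX] d4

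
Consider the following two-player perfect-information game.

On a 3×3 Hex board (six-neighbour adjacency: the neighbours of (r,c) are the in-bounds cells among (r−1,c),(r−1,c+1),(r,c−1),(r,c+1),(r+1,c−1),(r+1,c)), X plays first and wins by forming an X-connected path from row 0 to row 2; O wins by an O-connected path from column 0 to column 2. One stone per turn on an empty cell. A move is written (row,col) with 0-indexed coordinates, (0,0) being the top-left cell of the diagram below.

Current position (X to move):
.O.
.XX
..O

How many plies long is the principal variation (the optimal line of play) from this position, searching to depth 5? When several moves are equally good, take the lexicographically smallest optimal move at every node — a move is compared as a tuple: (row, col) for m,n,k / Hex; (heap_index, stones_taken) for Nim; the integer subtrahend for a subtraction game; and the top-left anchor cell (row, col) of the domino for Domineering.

PV length from [.O./.XX/..O]: 5 plies

[.O./.XX/..O] X move#1: (0,0):+1/XO./.XX/..O*, (0,2):+1/.OX/.XX/..O, (1,0):+1/.O./XXX/..O, (2,0):-1/.O./.XX/X.O, (2,1):-1/.O./.XX/.XO
[XO./.XX/..O] O move#2: (0,2):-1/XOO/.XX/..O*, (1,0):-1/XO./OXX/..O, (2,0):-1/XO./.XX/O.O, (2,1):-1/XO./.XX/.OO
[XOO/.XX/..O] X move#3: (1,0):+1/XOO/XXX/..O*, (2,0):-1/XOO/.XX/X.O, (2,1):-1/XOO/.XX/.XO
[XOO/XXX/..O] O move#4: (2,0):-1/XOO/XXX/O.O*, (2,1):-1/XOO/XXX/.OO
[XOO/XXX/O.O] X move#5: (2,1):+1/XOO/XXX/OXO*
[XOO/XXX/OXO] end (terminal -1, O#6); searched .O./.XX/..O to 5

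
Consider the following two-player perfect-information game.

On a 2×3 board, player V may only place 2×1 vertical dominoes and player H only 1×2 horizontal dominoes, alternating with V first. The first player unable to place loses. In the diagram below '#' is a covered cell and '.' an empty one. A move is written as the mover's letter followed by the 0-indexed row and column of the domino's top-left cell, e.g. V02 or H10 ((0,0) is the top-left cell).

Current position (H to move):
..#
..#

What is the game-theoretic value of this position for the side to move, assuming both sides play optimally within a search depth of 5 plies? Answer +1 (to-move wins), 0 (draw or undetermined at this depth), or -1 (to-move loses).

value(..#/..#, H) = +1

ply 1, H at ..#/..# | H00=+1→###/..#*; H10=+1→..#/###
ply 2: ###/..# is terminal -1 (V); from ..#/..# depth 5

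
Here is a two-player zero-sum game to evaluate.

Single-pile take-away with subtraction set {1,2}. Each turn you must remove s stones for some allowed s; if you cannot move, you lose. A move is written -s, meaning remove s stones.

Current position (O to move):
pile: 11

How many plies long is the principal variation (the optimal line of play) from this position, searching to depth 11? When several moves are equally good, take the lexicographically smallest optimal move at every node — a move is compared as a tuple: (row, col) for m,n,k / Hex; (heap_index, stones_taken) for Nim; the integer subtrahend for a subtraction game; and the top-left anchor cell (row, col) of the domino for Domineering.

PV length from [11]: 7 plies

p1 O@[11]: -1[10]-1 -2[9]+1*
p2 X@[9]: -1[8]-1* -2[7]-1
p3 O@[8]: -1[7]-1 -2[6]+1*
p4 X@[6]: -1[5]-1* -2[4]-1
p5 O@[5]: -1[4]-1 -2[3]+1*
p6 X@[3]: -1[2]-1* -2[1]-1
p7 O@[2]: -1[1]-1 -2[0]+1*
p8 X@[0] terminal -1; root [11] d11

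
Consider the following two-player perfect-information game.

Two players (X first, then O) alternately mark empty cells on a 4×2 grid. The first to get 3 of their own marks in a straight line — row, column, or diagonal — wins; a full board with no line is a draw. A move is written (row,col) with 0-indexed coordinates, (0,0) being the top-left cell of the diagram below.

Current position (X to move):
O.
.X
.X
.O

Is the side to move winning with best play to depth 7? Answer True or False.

p1 X@[O./.X/.X/.O]: (0,1)[OX/.X/.X/.O]+1* (1,0)[O./XX/.X/.O]+0 (2,0)[O./.X/XX/.O]+0 (3,0)[O./.X/.X/XO]+0
p2 O@[OX/.X/.X/.O] terminal -1; root [O./.X/.X/.O] d7

X winning at [O./.X/.X/.O]: True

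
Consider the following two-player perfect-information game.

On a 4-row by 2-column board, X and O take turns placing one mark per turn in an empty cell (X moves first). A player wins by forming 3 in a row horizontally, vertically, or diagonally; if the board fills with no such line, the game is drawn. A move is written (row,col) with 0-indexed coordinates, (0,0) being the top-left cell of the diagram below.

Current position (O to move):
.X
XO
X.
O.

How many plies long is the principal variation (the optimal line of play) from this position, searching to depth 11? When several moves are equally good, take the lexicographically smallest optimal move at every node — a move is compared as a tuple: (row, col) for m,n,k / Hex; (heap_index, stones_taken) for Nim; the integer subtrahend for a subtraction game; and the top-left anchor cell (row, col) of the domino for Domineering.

ply 1, O at .X/XO/X./O. | (0,0)=+0→OX/XO/X./O.*; (2,1)=-1→.X/XO/XO/O.; (3,1)=-1→.X/XO/X./OO
ply 2, X at OX/XO/X./O. | (2,1)=+0→OX/XO/XX/O.*; (3,1)=+0→OX/XO/X./OX
ply 3, O at OX/XO/XX/O. | (3,1)=+0→OX/XO/XX/OO*
ply 4: OX/XO/XX/OO is terminal +0 (X); from .X/XO/X./O. depth 11

PV length from [.X/XO/X./O.]: 3 plies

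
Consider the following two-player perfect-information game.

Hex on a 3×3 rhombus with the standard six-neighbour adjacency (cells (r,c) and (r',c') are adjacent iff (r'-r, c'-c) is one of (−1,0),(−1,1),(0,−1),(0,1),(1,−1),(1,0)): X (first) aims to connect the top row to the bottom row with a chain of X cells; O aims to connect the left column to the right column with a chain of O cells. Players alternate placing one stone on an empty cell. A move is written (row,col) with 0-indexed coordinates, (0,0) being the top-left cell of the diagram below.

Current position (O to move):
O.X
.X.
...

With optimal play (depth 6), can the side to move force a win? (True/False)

ply 1, O at O.X/.X./... | (0,1)=-1→OOX/.X./...*; (1,0)=-1→O.X/OX./...; (1,2)=-1→O.X/.XO/...; (2,0)=-1→O.X/.X./O..; (2,1)=-1→O.X/.X./.O.; (2,2)=-1→O.X/.X./..O
ply 2, X at OOX/.X./... | (1,0)=+1→OOX/XX./...*; (1,2)=+1→OOX/.XX/...; (2,0)=+1→OOX/.X./X..; (2,1)=+1→OOX/.X./.X.; (2,2)=+1→OOX/.X./..X
ply 3, O at OOX/XX./... | (1,2)=-1→OOX/XXO/...*; (2,0)=-1→OOX/XX./O..; (2,1)=-1→OOX/XX./.O.; (2,2)=-1→OOX/XX./..O
ply 4, X at OOX/XXO/... | (2,0)=+1→OOX/XXO/X..*; (2,1)=+1→OOX/XXO/.X.; (2,2)=+1→OOX/XXO/..X
ply 5: OOX/XXO/X.. is terminal -1 (O); from O.X/.X./... depth 6

O winning at [O.X/.X./...]: False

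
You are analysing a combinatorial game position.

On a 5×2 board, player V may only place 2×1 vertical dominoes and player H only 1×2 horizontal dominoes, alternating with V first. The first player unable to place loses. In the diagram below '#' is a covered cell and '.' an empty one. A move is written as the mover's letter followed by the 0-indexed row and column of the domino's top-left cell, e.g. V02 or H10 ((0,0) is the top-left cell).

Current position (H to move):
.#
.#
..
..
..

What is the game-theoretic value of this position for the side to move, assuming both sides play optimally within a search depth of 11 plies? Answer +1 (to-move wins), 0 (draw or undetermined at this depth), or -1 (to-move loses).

p1 H@[.#/.#/../../..]: H20[.#/.#/##/../..]-1 H30[.#/.#/../##/..]+1* H40[.#/.#/../../##]-1
p2 V@[.#/.#/../##/..]: V00[##/##/../##/..]-1* V10[.#/##/#./##/..]-1
p3 H@[##/##/../##/..]: H20[##/##/##/##/..]+1* H40[##/##/../##/##]+1
p4 V@[##/##/##/##/..] terminal -1; root [.#/.#/../../..] d11

value(.#/.#/../../.., H) = +1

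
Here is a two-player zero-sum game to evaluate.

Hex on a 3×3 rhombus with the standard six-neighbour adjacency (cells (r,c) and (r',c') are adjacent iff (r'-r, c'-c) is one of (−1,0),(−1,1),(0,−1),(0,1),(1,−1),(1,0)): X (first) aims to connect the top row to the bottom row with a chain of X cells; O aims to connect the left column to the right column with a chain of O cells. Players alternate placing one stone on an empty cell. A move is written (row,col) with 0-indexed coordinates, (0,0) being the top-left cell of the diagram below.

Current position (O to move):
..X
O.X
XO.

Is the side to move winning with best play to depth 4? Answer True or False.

O winning at [..X/O.X/XO.]: False

[..X/O.X/XO.] O move#1: (0,0):-1/O.X/O.X/XO.*, (0,1):-1/.OX/O.X/XO., (1,1):-1/..X/OOX/XO., (2,2):-1/..X/O.X/XOO
[O.X/O.X/XO.] X move#2: (0,1):+1/OXX/O.X/XO.*, (1,1):+1/O.X/OXX/XO., (2,2):+1/O.X/O.X/XOX
[OXX/O.X/XO.] O move#3: (1,1):-1/OXX/OOX/XO.*, (2,2):-1/OXX/O.X/XOO
[OXX/OOX/XO.] X move#4: (2,2):+1/OXX/OOX/XOX*
[OXX/OOX/XOX] end (terminal -1, O#5); searched ..X/O.X/XO. to 4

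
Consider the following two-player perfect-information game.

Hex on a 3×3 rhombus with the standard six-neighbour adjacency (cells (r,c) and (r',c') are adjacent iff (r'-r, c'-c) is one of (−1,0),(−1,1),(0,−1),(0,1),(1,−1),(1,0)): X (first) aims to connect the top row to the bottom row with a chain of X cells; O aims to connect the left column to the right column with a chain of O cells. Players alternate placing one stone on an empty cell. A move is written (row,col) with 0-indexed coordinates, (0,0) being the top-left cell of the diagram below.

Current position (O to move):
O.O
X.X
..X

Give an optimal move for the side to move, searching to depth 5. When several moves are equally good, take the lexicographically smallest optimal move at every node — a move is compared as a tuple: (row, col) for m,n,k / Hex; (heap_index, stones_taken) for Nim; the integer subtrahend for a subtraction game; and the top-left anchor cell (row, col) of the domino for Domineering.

O's best at [O.O/X.X/..X]: (0,1)

ply 1, O at O.O/X.X/..X | (0,1)=+1→OOO/X.X/..X*; (1,1)=+1→O.O/XOX/..X; (2,0)=+1→O.O/X.X/O.X; (2,1)=-1→O.O/X.X/.OX
ply 2: OOO/X.X/..X is terminal -1 (X); from O.O/X.X/..X depth 5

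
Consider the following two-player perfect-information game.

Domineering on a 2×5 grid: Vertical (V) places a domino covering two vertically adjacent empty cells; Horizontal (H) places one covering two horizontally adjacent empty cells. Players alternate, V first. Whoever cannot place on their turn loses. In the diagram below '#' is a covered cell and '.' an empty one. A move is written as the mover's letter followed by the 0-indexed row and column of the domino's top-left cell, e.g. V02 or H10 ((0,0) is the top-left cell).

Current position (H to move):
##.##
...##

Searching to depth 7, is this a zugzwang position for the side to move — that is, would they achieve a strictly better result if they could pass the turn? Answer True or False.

zugzwang(##.##/...##, H) = False

ply 1, H at ##.##/...## | H10=-1→##.##/##.##; H11=+1→##.##/.####*
ply 2: ##.##/.#### is terminal -1 (V); from ##.##/...## depth 7
if H skipped the turn, V would face:
~ ply 1, V at ##.##/...## | V02=-1→#####/..###*
~ ply 2, H at #####/..### | H10=+1→#####/#####*
~ ply 3: #####/##### is terminal -1 (V); from ##.##/...## depth 7
compare (H): move=+1 vs pass=+1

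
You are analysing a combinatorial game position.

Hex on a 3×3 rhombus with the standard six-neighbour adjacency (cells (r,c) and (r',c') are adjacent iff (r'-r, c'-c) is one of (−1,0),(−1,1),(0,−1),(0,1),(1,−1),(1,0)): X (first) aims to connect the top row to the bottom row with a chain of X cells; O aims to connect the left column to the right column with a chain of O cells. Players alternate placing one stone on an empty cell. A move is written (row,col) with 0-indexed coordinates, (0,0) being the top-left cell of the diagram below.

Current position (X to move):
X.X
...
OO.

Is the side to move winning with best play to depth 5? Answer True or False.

X winning at [X.X/.../OO.]: False

ply 1, X at X.X/.../OO. | (0,1)=-1→XXX/.../OO.*; (1,0)=-1→X.X/X../OO.; (1,1)=-1→X.X/.X./OO.; (1,2)=-1→X.X/..X/OO.; (2,2)=-1→X.X/.../OOX
ply 2, O at XXX/.../OO. | (1,0)=+1→XXX/O../OO.*; (1,1)=+1→XXX/.O./OO.; (1,2)=+1→XXX/..O/OO.; (2,2)=+1→XXX/.../OOO
ply 3, X at XXX/O../OO. | (1,1)=-1→XXX/OX./OO.*; (1,2)=-1→XXX/O.X/OO.; (2,2)=-1→XXX/O../OOX
ply 4, O at XXX/OX./OO. | (1,2)=+1→XXX/OXO/OO.*; (2,2)=+1→XXX/OX./OOO
ply 5: XXX/OXO/OO. is terminal -1 (X); from X.X/.../OO. depth 5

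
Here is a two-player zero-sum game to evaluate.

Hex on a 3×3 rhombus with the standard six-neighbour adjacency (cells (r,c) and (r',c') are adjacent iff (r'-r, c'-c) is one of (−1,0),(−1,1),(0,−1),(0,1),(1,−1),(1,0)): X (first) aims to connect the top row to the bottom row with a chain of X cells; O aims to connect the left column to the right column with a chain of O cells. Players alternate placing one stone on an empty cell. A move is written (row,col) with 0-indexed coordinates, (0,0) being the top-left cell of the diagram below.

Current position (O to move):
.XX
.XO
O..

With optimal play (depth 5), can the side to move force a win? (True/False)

O winning at [.XX/.XO/O..]: True

[.XX/.XO/O..] O move#1: (0,0):-1/OXX/.XO/O.., (1,0):-1/.XX/OXO/O.., (2,1):+1/.XX/.XO/OO.*, (2,2):-1/.XX/.XO/O.O
[.XX/.XO/OO.] end (terminal -1, X#2); searched .XX/.XO/O.. to 5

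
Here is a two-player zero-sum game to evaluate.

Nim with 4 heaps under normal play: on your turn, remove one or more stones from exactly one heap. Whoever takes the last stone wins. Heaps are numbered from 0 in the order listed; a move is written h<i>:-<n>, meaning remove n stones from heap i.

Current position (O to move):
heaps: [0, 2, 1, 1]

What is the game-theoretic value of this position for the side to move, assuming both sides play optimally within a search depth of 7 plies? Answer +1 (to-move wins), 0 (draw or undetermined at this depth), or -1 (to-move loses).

value((0,2,1,1), O) = +1

[(0,2,1,1)] O move#1: h1:-1:-1/(0,1,1,1), h1:-2:+1/(0,0,1,1)*, h2:-1:-1/(0,2,0,1), h3:-1:-1/(0,2,1,0)
[(0,0,1,1)] X move#2: h2:-1:-1/(0,0,0,1)*, h3:-1:-1/(0,0,1,0)
[(0,0,0,1)] O move#3: h3:-1:+1/(0,0,0,0)*
[(0,0,0,0)] end (terminal -1, X#4); searched (0,2,1,1) to 7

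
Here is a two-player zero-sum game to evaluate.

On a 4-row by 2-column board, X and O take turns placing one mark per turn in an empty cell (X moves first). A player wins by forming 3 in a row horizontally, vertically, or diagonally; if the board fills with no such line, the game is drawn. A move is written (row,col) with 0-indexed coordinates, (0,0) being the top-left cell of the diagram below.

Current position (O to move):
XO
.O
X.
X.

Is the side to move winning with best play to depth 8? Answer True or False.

O winning at [XO/.O/X./X.]: True

ply 1, O at XO/.O/X./X. | (1,0)=+0→XO/OO/X./X.; (2,1)=+1→XO/.O/XO/X.*; (3,1)=-1→XO/.O/X./XO
ply 2: XO/.O/XO/X. is terminal -1 (X); from XO/.O/X./X. depth 8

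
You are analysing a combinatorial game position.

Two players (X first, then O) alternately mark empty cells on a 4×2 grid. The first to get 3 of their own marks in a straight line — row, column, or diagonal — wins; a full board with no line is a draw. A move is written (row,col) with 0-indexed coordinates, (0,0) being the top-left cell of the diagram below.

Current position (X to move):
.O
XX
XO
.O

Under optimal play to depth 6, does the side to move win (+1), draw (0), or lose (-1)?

value(.O/XX/XO/.O, X) = +1

p1 X@[.O/XX/XO/.O]: (0,0)[XO/XX/XO/.O]+1* (3,0)[.O/XX/XO/XO]+1
p2 O@[XO/XX/XO/.O] terminal -1; root [.O/XX/XO/.O] d6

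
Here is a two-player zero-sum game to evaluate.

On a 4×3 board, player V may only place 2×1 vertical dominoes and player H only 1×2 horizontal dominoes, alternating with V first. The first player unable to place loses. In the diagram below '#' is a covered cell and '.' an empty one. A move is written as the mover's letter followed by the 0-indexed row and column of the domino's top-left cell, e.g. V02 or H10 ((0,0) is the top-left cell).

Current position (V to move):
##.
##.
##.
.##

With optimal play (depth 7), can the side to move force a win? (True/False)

V winning at [##./##./##./.##]: True

[##./##./##./.##] V move#1: V02:+1/###/###/##./.##*, V12:+1/##./###/###/.##
[###/###/##./.##] end (terminal -1, H#2); searched ##./##./##./.## to 7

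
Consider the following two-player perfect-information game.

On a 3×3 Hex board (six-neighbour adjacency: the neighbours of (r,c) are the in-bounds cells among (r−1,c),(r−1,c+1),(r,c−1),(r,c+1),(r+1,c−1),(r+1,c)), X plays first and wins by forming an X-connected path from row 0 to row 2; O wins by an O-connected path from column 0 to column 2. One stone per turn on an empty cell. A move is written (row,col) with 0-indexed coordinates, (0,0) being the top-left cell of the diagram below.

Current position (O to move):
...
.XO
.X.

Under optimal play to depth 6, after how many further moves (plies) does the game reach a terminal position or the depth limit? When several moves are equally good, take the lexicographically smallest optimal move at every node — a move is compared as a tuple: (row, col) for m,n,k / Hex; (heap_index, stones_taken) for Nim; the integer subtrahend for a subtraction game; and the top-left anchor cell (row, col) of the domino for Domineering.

PV length from [.../.XO/.X.]: 2 plies

ply 1, O at .../.XO/.X. | (0,0)=-1→O../.XO/.X.*; (0,1)=-1→.O./.XO/.X.; (0,2)=-1→..O/.XO/.X.; (1,0)=-1→.../OXO/.X.; (2,0)=-1→.../.XO/OX.; (2,2)=-1→.../.XO/.XO
ply 2, X at O../.XO/.X. | (0,1)=+1→OX./.XO/.X.*; (0,2)=+1→O.X/.XO/.X.; (1,0)=+1→O../XXO/.X.; (2,0)=+1→O../.XO/XX.; (2,2)=+1→O../.XO/.XX
ply 3: OX./.XO/.X. is terminal -1 (O); from .../.XO/.X. depth 6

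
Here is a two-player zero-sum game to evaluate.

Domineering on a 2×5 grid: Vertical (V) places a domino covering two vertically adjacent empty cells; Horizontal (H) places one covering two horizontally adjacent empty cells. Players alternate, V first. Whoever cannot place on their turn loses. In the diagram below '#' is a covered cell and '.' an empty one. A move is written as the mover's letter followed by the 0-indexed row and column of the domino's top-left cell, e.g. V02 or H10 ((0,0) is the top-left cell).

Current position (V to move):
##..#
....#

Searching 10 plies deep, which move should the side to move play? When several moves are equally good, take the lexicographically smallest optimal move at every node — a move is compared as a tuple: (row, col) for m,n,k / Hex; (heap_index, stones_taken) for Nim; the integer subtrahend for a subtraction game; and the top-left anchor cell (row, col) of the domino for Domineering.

V's best at [##..#/....#]: V02

[##..#/....#] V move#1: V02:+1/###.#/..#.#*, V03:-1/##.##/...##
[###.#/..#.#] H move#2: H10:-1/###.#/###.#*
[###.#/###.#] V move#3: V03:+1/#####/#####*
[#####/#####] end (terminal -1, H#4); searched ##..#/....# to 10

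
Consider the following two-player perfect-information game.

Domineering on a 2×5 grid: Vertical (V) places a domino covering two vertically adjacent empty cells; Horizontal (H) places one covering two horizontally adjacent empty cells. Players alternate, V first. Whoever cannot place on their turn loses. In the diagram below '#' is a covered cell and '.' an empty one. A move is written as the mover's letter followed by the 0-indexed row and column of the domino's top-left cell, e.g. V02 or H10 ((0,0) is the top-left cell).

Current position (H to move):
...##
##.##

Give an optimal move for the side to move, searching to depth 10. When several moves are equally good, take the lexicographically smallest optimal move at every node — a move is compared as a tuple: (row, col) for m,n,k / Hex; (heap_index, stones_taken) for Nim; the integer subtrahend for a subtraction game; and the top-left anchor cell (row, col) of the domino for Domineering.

H's best at [...##/##.##]: H01

p1 H@[...##/##.##]: H00[##.##/##.##]-1 H01[.####/##.##]+1*
p2 V@[.####/##.##] terminal -1; root [...##/##.##] d10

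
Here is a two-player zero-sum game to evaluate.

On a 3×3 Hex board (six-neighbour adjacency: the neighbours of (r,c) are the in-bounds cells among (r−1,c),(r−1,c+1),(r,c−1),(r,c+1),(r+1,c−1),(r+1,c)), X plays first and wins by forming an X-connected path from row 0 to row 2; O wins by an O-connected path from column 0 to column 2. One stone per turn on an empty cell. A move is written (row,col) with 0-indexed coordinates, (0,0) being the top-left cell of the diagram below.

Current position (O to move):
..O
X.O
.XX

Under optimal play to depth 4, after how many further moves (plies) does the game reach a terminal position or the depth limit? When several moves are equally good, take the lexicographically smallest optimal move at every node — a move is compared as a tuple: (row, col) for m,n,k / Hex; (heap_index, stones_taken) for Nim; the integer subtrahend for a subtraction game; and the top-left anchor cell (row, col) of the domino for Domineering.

ply 1, O at ..O/X.O/.XX | (0,0)=-1→O.O/X.O/.XX*; (0,1)=-1→.OO/X.O/.XX; (1,1)=-1→..O/XOO/.XX; (2,0)=-1→..O/X.O/OXX
ply 2, X at O.O/X.O/.XX | (0,1)=+1→OXO/X.O/.XX*; (1,1)=-1→O.O/XXO/.XX; (2,0)=-1→O.O/X.O/XXX
ply 3, O at OXO/X.O/.XX | (1,1)=-1→OXO/XOO/.XX*; (2,0)=-1→OXO/X.O/OXX
ply 4, X at OXO/XOO/.XX | (2,0)=+1→OXO/XOO/XXX*
ply 5: OXO/XOO/XXX is terminal -1 (O); from ..O/X.O/.XX depth 4

PV length from [..O/X.O/.XX]: 4 plies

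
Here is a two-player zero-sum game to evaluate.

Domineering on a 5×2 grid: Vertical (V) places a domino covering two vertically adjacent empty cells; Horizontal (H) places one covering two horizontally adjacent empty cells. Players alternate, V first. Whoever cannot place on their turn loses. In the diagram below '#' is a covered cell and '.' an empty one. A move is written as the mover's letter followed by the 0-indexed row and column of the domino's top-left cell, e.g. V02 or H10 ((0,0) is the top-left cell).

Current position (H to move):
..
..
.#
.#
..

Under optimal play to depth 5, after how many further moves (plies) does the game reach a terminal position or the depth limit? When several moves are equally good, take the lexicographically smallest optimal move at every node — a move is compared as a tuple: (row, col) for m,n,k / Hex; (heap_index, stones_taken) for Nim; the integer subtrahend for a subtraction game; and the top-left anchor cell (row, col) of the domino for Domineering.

[../../.#/.#/..] H move#1: H00:+1/##/../.#/.#/..*, H10:+1/../##/.#/.#/.., H40:-1/../../.#/.#/##
[##/../.#/.#/..] V move#2: V10:-1/##/#./##/.#/..*, V20:-1/##/../##/##/.., V30:-1/##/../.#/##/#.
[##/#./##/.#/..] H move#3: H40:+1/##/#./##/.#/##*
[##/#./##/.#/##] end (terminal -1, V#4); searched ../../.#/.#/.. to 5

PV length from [../../.#/.#/..]: 3 plies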